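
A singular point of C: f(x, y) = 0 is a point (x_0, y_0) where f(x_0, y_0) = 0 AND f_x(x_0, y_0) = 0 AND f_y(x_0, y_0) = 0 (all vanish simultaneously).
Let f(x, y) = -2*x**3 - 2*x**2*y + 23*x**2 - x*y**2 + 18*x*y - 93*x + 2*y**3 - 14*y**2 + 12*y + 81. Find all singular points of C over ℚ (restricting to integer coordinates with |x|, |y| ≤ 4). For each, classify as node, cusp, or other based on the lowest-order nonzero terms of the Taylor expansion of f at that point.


Singular points: {(3, 3)}; classification: node.

Compute partial derivatives:
  f_x = -6*x**2 - 4*x*y + 46*x - y**2 + 18*y - 93.
  f_y = -2*x**2 - 2*x*y + 18*x + 6*y**2 - 28*y + 12.
Scan x_0 ∈ {−4, ..., 4}. For each x_0, f_y(x_0, y) is a polynomial in y; find its integer roots y ∈ {−4, ..., 4}, then test f_x and f at those candidates.
  x = -4: f_y(-4, y) = 6*y**2 - 20*y - 92; no integer root y with |y| ≤ 4.
  x = -3: f_y(-3, y) = 6*y**2 - 22*y - 60; no integer root y with |y| ≤ 4.
  x = -2: f_y(-2, y) = 6*y**2 - 24*y - 32; no integer root y with |y| ≤ 4.
  x = -1: f_y(-1, y) = 6*y**2 - 26*y - 8; no integer root y with |y| ≤ 4.
  x = 0: f_y(0, y) = 6*y**2 - 28*y + 12; no integer root y with |y| ≤ 4.
  x = 1: f_y(1, y) = 6*y**2 - 30*y + 28; no integer root y with |y| ≤ 4.
  x = 2: f_y(2, y) = 6*y**2 - 32*y + 40; vanishes at y ∈ {2}. (2, 2): f_x = -9 ≠ 0.
  x = 3: f_y(3, y) = 6*y**2 - 34*y + 48; vanishes at y ∈ {3}. (3, 3): f_x = 0, f = 0 — SINGULAR.
  x = 4: f_y(4, y) = 6*y**2 - 36*y + 52; no integer root y with |y| ≤ 4.
Only singular point on the grid: (3, 3).
Classify: substitute x = 3 + u, y = 3 + v and expand: f = -2*u**3 - 2*u**2*v - u**2 - u*v**2 + 2*v**3 + v**2.
No constant or linear terms (consistent with a singular point). Quadratic part: -u**2 + v**2. Cubic part: -2*u**3 - 2*u**2*v - u*v**2 + 2*v**3.
The quadratic part v**2 - u**2 = (v − u)(v + u) splits into two distinct linear factors, so there are two distinct tangent lines y − 3 = ±(x − 3) — this is a node (ordinary double point).
Classification: node.


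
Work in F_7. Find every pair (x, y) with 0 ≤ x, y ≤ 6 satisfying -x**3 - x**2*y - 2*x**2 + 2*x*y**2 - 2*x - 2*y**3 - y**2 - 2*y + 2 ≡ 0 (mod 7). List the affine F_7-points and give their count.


Affine F_7-points: {(1, 1), (1, 2), (2, 3), (2, 6), (3, 0), (3, 3), (4, 2), (4, 3), (5, 1), (5, 2), (5, 5)}; count = 11.

For each of the 49 pairs (x, y) ∈ F_7², evaluate f(x, y) mod 7. Record the zeros.
  x = 0: [0↦2, 1↦4, 2↦6, 3↦3, 4↦4, 5↦4, 6↦5]  zeros at y ∈ ∅
  x = 1: [0↦4, 1↦0, 2↦0, 3↦6, 4↦6, 5↦2, 6↦3]  zeros at y ∈ {1, 2}
  x = 2: [0↦3, 1↦5, 2↦1, 3↦0, 4↦4, 5↦1, 6↦0]  zeros at y ∈ {3, 6}
  x = 3: [0↦0, 1↦6, 2↦3, 3↦0, 4↦6, 5↦2, 6↦4]  zeros at y ∈ {0, 3}
  x = 4: [0↦3, 1↦4, 2↦0, 3↦0, 4↦6, 5↦6, 6↦2]  zeros at y ∈ {2, 3}
  x = 5: [0↦6, 1↦0, 2↦0, 3↦1, 4↦5, 5↦0, 6↦2]  zeros at y ∈ {1, 2, 5}
  x = 6: [0↦3, 1↦2, 2↦4, 3↦4, 4↦4, 5↦6, 6↦5]  zeros at y ∈ ∅
Collecting zeros: affine points = {(1, 1), (1, 2), (2, 3), (2, 6), (3, 0), (3, 3), (4, 2), (4, 3), (5, 1), (5, 2), (5, 5)}.
Total count |C(F_7)_aff| = 11.


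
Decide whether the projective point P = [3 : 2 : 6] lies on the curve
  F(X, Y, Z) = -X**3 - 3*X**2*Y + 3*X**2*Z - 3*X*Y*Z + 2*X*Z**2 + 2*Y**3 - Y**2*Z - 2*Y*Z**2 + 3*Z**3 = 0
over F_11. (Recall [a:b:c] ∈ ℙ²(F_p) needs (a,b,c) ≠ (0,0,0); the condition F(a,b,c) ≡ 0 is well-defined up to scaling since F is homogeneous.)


F(3,2,6) ≡ 3 (mod 11); P is NOT on the curve.

Evaluate F(3, 2, 6) term-by-term (mod 11).
  -X**3 ↦ -1·27·1·1 = -27
  -3*X**2*Y ↦ -3·9·2·1 = -54
  3*X**2*Z ↦ 3·9·1·6 = 162
  -3*X*Y*Z ↦ -3·3·2·6 = -108
  2*X*Z**2 ↦ 2·3·1·36 = 216
  2*Y**3 ↦ 2·1·8·1 = 16
  -Y**2*Z ↦ -1·1·4·6 = -24
  -2*Y*Z**2 ↦ -2·1·2·36 = -144
  3*Z**3 ↦ 3·1·1·216 = 648
Sum: F(3, 2, 6) = (-27) + (-54) + (162) + (-108) + (216) + (16) + (-24) + (-144) + (648) = 685.
Reducing mod 11: 685 ≡ 3 (mod 11).
Since F(a, b, c) ≡ 3 ≠ 0 (mod 11), P does NOT lie on the curve.


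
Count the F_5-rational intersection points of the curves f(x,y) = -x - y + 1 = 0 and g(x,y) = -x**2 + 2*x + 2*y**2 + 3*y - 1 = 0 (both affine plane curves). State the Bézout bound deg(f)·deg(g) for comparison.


Common zeros: {(1, 0), (4, 2)}; count = 2; Bézout bound = 2.

deg(f) = 1, deg(g) = 2, so Bézout bound = 2.
Scan x ∈ F_5. For each x, list the y ∈ F_5 with f(x, y) ≡ 0 and those with g(x, y) ≡ 0 (mod 5); the common zeros in that column are the intersection.
  x = 0: f ≡ 0 at y ∈ {1}; g ≡ 0 at y ∈ ∅; common: ∅.
  x = 1: f ≡ 0 at y ∈ {0}; g ≡ 0 at y ∈ {0, 1}; common: {0}.
  x = 2: f ≡ 0 at y ∈ {4}; g ≡ 0 at y ∈ ∅; common: ∅.
  x = 3: f ≡ 0 at y ∈ {3}; g ≡ 0 at y ∈ {2, 4}; common: ∅.
  x = 4: f ≡ 0 at y ∈ {2}; g ≡ 0 at y ∈ {2, 4}; common: {2}.
Collecting: common zeros = {(1, 0), (4, 2)}, so the count is 2.
Comparison with the Bézout bound: 2 ≤ 2 = deg(f)·deg(g), as expected for curves with no common component (the bound is attained).


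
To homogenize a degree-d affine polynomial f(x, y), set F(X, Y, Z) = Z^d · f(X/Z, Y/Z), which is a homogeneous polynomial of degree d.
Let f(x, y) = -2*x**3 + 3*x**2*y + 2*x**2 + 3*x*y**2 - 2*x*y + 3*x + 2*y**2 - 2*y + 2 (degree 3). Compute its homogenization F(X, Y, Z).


F(X, Y, Z) = -2*X**3 + 3*X**2*Y + 2*X**2*Z + 3*X*Y**2 - 2*X*Y*Z + 3*X*Z**2 + 2*Y**2*Z - 2*Y*Z**2 + 2*Z**3

deg(f) = 3.
Substitute x = X/Z, y = Y/Z into f, then multiply by Z^3.
  monomial -2·x^3·y^0 ↦ -2·X^3·Y^0·Z^0.
  monomial 3·x^2·y^1 ↦ 3·X^2·Y^1·Z^0.
  monomial 2·x^2·y^0 ↦ 2·X^2·Y^0·Z^1.
  monomial 3·x^1·y^2 ↦ 3·X^1·Y^2·Z^0.
  monomial -2·x^1·y^1 ↦ -2·X^1·Y^1·Z^1.
  monomial 3·x^1·y^0 ↦ 3·X^1·Y^0·Z^2.
  monomial 2·x^0·y^2 ↦ 2·X^0·Y^2·Z^1.
  monomial -2·x^0·y^1 ↦ -2·X^0·Y^1·Z^2.
  monomial 2·x^0·y^0 ↦ 2·X^0·Y^0·Z^3.
Collecting: F(X, Y, Z) = -2*X**3 + 3*X**2*Y + 2*X**2*Z + 3*X*Y**2 - 2*X*Y*Z + 3*X*Z**2 + 2*Y**2*Z - 2*Y*Z**2 + 2*Z**3.


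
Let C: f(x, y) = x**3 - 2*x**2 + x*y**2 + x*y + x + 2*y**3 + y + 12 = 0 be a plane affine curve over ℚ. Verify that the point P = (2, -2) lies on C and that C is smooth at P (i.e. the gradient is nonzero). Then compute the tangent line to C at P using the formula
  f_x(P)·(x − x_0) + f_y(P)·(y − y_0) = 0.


Tangent line at P: 7*x + 19*y + 24 = 0.

Step 1: f(2, -2) = 0, so P lies on C.
Step 2: partial derivatives
  f_x(x, y) = 3*x**2 - 4*x + y**2 + y + 1, f_y(x, y) = 2*x*y + x + 6*y**2 + 1.
  f_x(P) = 7, f_y(P) = 19 (gradient nonzero, so P is smooth).
Step 3: tangent line at P: 7·(x − 2) + 19·(y − -2) = 0.
Expanding: 7*x + 19*y + 24 = 0.


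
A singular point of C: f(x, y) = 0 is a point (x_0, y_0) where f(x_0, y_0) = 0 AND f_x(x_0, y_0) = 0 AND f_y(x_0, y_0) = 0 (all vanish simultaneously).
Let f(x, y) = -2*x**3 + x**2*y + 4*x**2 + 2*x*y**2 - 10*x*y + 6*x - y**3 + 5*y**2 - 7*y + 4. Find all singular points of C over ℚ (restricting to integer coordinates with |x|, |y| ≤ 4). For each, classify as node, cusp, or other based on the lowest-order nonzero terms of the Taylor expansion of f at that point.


Singular points: {(1, 2)}; classification: cusp.

Compute partial derivatives:
  f_x = -6*x**2 + 2*x*y + 8*x + 2*y**2 - 10*y + 6.
  f_y = x**2 + 4*x*y - 10*x - 3*y**2 + 10*y - 7.
Scan x_0 ∈ {−4, ..., 4}. For each x_0, f_y(x_0, y) is a polynomial in y; find its integer roots y ∈ {−4, ..., 4}, then test f_x and f at those candidates.
  x = -4: f_y(-4, y) = -3*y**2 - 6*y + 49; no integer root y with |y| ≤ 4.
  x = -3: f_y(-3, y) = -3*y**2 - 2*y + 32; no integer root y with |y| ≤ 4.
  x = -2: f_y(-2, y) = -3*y**2 + 2*y + 17; no integer root y with |y| ≤ 4.
  x = -1: f_y(-1, y) = -3*y**2 + 6*y + 4; no integer root y with |y| ≤ 4.
  x = 0: f_y(0, y) = -3*y**2 + 10*y - 7; vanishes at y ∈ {1}. (0, 1): f_x = -2 ≠ 0.
  x = 1: f_y(1, y) = -3*y**2 + 14*y - 16; vanishes at y ∈ {2}. (1, 2): f_x = 0, f = 0 — SINGULAR.
  x = 2: f_y(2, y) = -3*y**2 + 18*y - 23; no integer root y with |y| ≤ 4.
  x = 3: f_y(3, y) = -3*y**2 + 22*y - 28; no integer root y with |y| ≤ 4.
  x = 4: f_y(4, y) = -3*y**2 + 26*y - 31; no integer root y with |y| ≤ 4.
Only singular point on the grid: (1, 2).
Classify: substitute x = 1 + u, y = 2 + v and expand: f = -2*u**3 + u**2*v + 2*u*v**2 - v**3 + v**2.
No constant or linear terms (consistent with a singular point). Quadratic part: v**2. Cubic part: -2*u**3 + u**2*v + 2*u*v**2 - v**3.
The quadratic part v**2 is a perfect square, so there is a single (double) tangent line v = 0, i.e. y = 2. Restricting the cubic part to that line (v = 0) leaves -2*u**3 ≠ 0, so f is not divisible by v and the branch is v² ≈ 2*u**3 to lowest order — this is a cusp.
Classification: cusp.


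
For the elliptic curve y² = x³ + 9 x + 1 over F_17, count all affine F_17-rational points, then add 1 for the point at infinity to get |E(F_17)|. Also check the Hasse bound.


Affine points = {(0, 1), (0, 16), (3, 2), (3, 15), (4, 4), (4, 13), (5, 1), (5, 16), (6, 4), (6, 13), (7, 4), (7, 13), (12, 1), (12, 16), (14, 7), (14, 10), (15, 3), (15, 14), (16, 5), (16, 12)}; affine count = 20; |E(F_17)| = 21.

Discriminant check: Δ ∝ 4a³ + 27b² = 4·9³ + 27·1² = 4·729 + 27·1 ≡ 2 (mod 17). Nonzero ⇒ E is nonsingular.
For each x ∈ F_17, compute rhs = x³ + 9·x + 1 mod 17, then count y ∈ F_17 with y² ≡ rhs.
  x = 0: rhs = 1, matching y values: 1, 16 (2 points).
  x = 1: rhs = 11, matching y values: none (0 points).
  x = 2: rhs = 10, matching y values: none (0 points).
  x = 3: rhs = 4, matching y values: 2, 15 (2 points).
  x = 4: rhs = 16, matching y values: 4, 13 (2 points).
  x = 5: rhs = 1, matching y values: 1, 16 (2 points).
  x = 6: rhs = 16, matching y values: 4, 13 (2 points).
  x = 7: rhs = 16, matching y values: 4, 13 (2 points).
  x = 8: rhs = 7, matching y values: none (0 points).
  x = 9: rhs = 12, matching y values: none (0 points).
  x = 10: rhs = 3, matching y values: none (0 points).
  x = 11: rhs = 3, matching y values: none (0 points).
  x = 12: rhs = 1, matching y values: 1, 16 (2 points).
  x = 13: rhs = 3, matching y values: none (0 points).
  x = 14: rhs = 15, matching y values: 7, 10 (2 points).
  x = 15: rhs = 9, matching y values: 3, 14 (2 points).
  x = 16: rhs = 8, matching y values: 5, 12 (2 points).
Total affine count: 20.
Full point count |E(F_17)| = 20 + 1 = 21.
Hasse bound: |21 − (17+1)| = |3| = 3 ≤ 2√17 ≈ 8.2462 ✓.


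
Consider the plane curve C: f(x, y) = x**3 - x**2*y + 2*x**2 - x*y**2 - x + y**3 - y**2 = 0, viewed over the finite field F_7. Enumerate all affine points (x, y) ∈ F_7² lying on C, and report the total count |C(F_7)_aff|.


Affine F_7-points: {(0, 0), (0, 1), (1, 1), (1, 2), (1, 6), (2, 0), (2, 4), (2, 6), (3, 0), (5, 1)}; count = 10.

For each of the 49 pairs (x, y) ∈ F_7², evaluate f(x, y) mod 7. Record the zeros.
  x = 0: [0↦0, 1↦0, 2↦4, 3↦4, 4↦6, 5↦2, 6↦5]  zeros at y ∈ {0, 1}
  x = 1: [0↦2, 1↦0, 2↦0, 3↦1, 4↦2, 5↦2, 6↦0]  zeros at y ∈ {1, 2, 6}
  x = 2: [0↦0, 1↦1, 2↦2, 3↦2, 4↦0, 5↦2, 6↦0]  zeros at y ∈ {0, 4, 6}
  x = 3: [0↦0, 1↦2, 2↦2, 3↦6, 4↦6, 5↦1, 6↦4]  zeros at y ∈ {0}
  x = 4: [0↦1, 1↦2, 2↦6, 3↦5, 4↦5, 5↦5, 6↦4]  zeros at y ∈ ∅
  x = 5: [0↦2, 1↦0, 2↦6, 3↦5, 4↦3, 5↦6, 6↦6]  zeros at y ∈ {1}
  x = 6: [0↦2, 1↦2, 2↦1, 3↦5, 4↦6, 5↦3, 6↦2]  zeros at y ∈ ∅
Collecting zeros: affine points = {(0, 0), (0, 1), (1, 1), (1, 2), (1, 6), (2, 0), (2, 4), (2, 6), (3, 0), (5, 1)}.
Total count |C(F_7)_aff| = 10.


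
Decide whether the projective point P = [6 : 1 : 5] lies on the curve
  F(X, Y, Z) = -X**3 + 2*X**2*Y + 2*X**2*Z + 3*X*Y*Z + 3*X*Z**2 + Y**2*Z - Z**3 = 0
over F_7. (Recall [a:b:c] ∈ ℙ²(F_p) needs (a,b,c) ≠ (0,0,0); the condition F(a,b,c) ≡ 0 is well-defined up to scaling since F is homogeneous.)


F(6,1,5) ≡ 6 (mod 7); P is NOT on the curve.

Evaluate F(6, 1, 5) term-by-term (mod 7).
  -X**3 ↦ -1·216·1·1 = -216
  2*X**2*Y ↦ 2·36·1·1 = 72
  2*X**2*Z ↦ 2·36·1·5 = 360
  3*X*Y*Z ↦ 3·6·1·5 = 90
  3*X*Z**2 ↦ 3·6·1·25 = 450
  Y**2*Z ↦ 1·1·1·5 = 5
  -Z**3 ↦ -1·1·1·125 = -125
Sum: F(6, 1, 5) = (-216) + (72) + (360) + (90) + (450) + (5) + (-125) = 636.
Reducing mod 7: 636 ≡ 6 (mod 7).
Since F(a, b, c) ≡ 6 ≠ 0 (mod 7), P does NOT lie on the curve.


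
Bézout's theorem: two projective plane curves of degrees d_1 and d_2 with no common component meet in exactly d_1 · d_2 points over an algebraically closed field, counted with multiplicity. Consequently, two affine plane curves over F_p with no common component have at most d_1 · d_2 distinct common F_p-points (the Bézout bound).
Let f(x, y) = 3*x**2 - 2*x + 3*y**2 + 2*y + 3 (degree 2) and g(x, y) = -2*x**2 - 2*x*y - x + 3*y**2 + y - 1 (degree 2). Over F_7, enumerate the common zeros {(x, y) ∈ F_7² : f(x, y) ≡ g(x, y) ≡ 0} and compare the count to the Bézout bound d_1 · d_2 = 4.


Common zeros: ∅; count = 0; Bézout bound = 4.

deg(f) = 2, deg(g) = 2, so Bézout bound = 4.
Scan x ∈ F_7. For each x, list the y ∈ F_7 with f(x, y) ≡ 0 and those with g(x, y) ≡ 0 (mod 7); the common zeros in that column are the intersection.
  x = 0: f ≡ 0 at y ∈ ∅; g ≡ 0 at y ∈ ∅; common: ∅.
  x = 1: f ≡ 0 at y ∈ ∅; g ≡ 0 at y ∈ {6}; common: ∅.
  x = 2: f ≡ 0 at y ∈ ∅; g ≡ 0 at y ∈ {3, 5}; common: ∅.
  x = 3: f ≡ 0 at y ∈ ∅; g ≡ 0 at y ∈ {5, 6}; common: ∅.
  x = 4: f ≡ 0 at y ∈ ∅; g ≡ 0 at y ∈ ∅; common: ∅.
  x = 5: f ≡ 0 at y ∈ {2}; g ≡ 0 at y ∈ {0, 3}; common: ∅.
  x = 6: f ≡ 0 at y ∈ ∅; g ≡ 0 at y ∈ ∅; common: ∅.
Collecting: common zeros = ∅, so the count is 0.
Comparison with the Bézout bound: 0 ≤ 4 = deg(f)·deg(g), as expected for curves with no common component (the affine F_7-count falls short of the bound because intersections may lie at infinity, over extension fields, or carry multiplicity).


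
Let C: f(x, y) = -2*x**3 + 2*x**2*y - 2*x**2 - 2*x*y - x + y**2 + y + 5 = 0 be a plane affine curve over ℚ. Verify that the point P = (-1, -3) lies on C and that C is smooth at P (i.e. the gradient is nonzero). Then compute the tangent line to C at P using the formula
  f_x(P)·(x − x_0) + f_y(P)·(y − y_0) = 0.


Tangent line at P: 15*x - y + 12 = 0.

Step 1: f(-1, -3) = 0, so P lies on C.
Step 2: partial derivatives
  f_x(x, y) = -6*x**2 + 4*x*y - 4*x - 2*y - 1, f_y(x, y) = 2*x**2 - 2*x + 2*y + 1.
  f_x(P) = 15, f_y(P) = -1 (gradient nonzero, so P is smooth).
Step 3: tangent line at P: 15·(x − -1) + -1·(y − -3) = 0.
Expanding: 15*x - y + 12 = 0.


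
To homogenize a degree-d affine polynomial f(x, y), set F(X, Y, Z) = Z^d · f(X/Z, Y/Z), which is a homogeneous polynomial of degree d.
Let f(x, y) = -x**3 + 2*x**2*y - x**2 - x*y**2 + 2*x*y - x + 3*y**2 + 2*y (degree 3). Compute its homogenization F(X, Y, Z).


F(X, Y, Z) = -X**3 + 2*X**2*Y - X**2*Z - X*Y**2 + 2*X*Y*Z - X*Z**2 + 3*Y**2*Z + 2*Y*Z**2

deg(f) = 3.
Substitute x = X/Z, y = Y/Z into f, then multiply by Z^3.
  monomial -1·x^3·y^0 ↦ -1·X^3·Y^0·Z^0.
  monomial 2·x^2·y^1 ↦ 2·X^2·Y^1·Z^0.
  monomial -1·x^2·y^0 ↦ -1·X^2·Y^0·Z^1.
  monomial -1·x^1·y^2 ↦ -1·X^1·Y^2·Z^0.
  monomial 2·x^1·y^1 ↦ 2·X^1·Y^1·Z^1.
  monomial -1·x^1·y^0 ↦ -1·X^1·Y^0·Z^2.
  monomial 3·x^0·y^2 ↦ 3·X^0·Y^2·Z^1.
  monomial 2·x^0·y^1 ↦ 2·X^0·Y^1·Z^2.
Collecting: F(X, Y, Z) = -X**3 + 2*X**2*Y - X**2*Z - X*Y**2 + 2*X*Y*Z - X*Z**2 + 3*Y**2*Z + 2*Y*Z**2.


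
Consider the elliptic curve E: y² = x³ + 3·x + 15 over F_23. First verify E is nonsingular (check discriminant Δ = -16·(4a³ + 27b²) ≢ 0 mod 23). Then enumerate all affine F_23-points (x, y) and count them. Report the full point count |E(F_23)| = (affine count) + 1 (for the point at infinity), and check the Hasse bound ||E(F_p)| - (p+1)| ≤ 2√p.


Affine points = {(2, 11), (2, 12), (9, 9), (9, 14), (12, 10), (12, 13), (14, 8), (14, 15), (15, 10), (15, 13), (18, 6), (18, 17), (19, 10), (19, 13), (20, 5), (20, 18), (21, 1), (21, 22)}; affine count = 18; |E(F_23)| = 19.

Discriminant check: Δ ∝ 4a³ + 27b² = 4·3³ + 27·15² = 4·27 + 27·225 ≡ 19 (mod 23). Nonzero ⇒ E is nonsingular.
For each x ∈ F_23, compute rhs = x³ + 3·x + 15 mod 23, then count y ∈ F_23 with y² ≡ rhs.
  x = 0: rhs = 15, matching y values: none (0 points).
  x = 1: rhs = 19, matching y values: none (0 points).
  x = 2: rhs = 6, matching y values: 11, 12 (2 points).
  x = 3: rhs = 5, matching y values: none (0 points).
  x = 4: rhs = 22, matching y values: none (0 points).
  x = 5: rhs = 17, matching y values: none (0 points).
  x = 6: rhs = 19, matching y values: none (0 points).
  x = 7: rhs = 11, matching y values: none (0 points).
  x = 8: rhs = 22, matching y values: none (0 points).
  x = 9: rhs = 12, matching y values: 9, 14 (2 points).
  x = 10: rhs = 10, matching y values: none (0 points).
  x = 11: rhs = 22, matching y values: none (0 points).
  x = 12: rhs = 8, matching y values: 10, 13 (2 points).
  x = 13: rhs = 20, matching y values: none (0 points).
  x = 14: rhs = 18, matching y values: 8, 15 (2 points).
  x = 15: rhs = 8, matching y values: 10, 13 (2 points).
  x = 16: rhs = 19, matching y values: none (0 points).
  x = 17: rhs = 11, matching y values: none (0 points).
  x = 18: rhs = 13, matching y values: 6, 17 (2 points).
  x = 19: rhs = 8, matching y values: 10, 13 (2 points).
  x = 20: rhs = 2, matching y values: 5, 18 (2 points).
  x = 21: rhs = 1, matching y values: 1, 22 (2 points).
  x = 22: rhs = 11, matching y values: none (0 points).
Total affine count: 18.
Full point count |E(F_23)| = 18 + 1 = 19.
Hasse bound: |19 − (23+1)| = |-5| = 5 ≤ 2√23 ≈ 9.5917 ✓.


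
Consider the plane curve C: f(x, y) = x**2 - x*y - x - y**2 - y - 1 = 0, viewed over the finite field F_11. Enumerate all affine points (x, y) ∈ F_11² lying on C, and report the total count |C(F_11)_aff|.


Affine F_11-points: {(1, 10), (3, 1), (3, 6), (4, 0), (4, 6), (6, 2), (8, 0), (8, 2), (10, 1), (10, 10)}; count = 10.

For each of the 121 pairs (x, y) ∈ F_11², evaluate f(x, y) mod 11. Record the zeros.
  x = 0: [0↦10, 1↦8, 2↦4, 3↦9, 4↦1, 5↦2, 6↦1, 7↦9, 8↦4, 9↦8, 10↦10]  zeros at y ∈ ∅
  x = 1: [0↦10, 1↦7, 2↦2, 3↦6, 4↦8, 5↦8, 6↦6, 7↦2, 8↦7, 9↦10, 10↦0]  zeros at y ∈ {10}
  x = 2: [0↦1, 1↦8, 2↦2, 3↦5, 4↦6, 5↦5, 6↦2, 7↦8, 8↦1, 9↦3, 10↦3]  zeros at y ∈ ∅
  x = 3: [0↦5, 1↦0, 2↦4, 3↦6, 4↦6, 5↦4, 6↦0, 7↦5, 8↦8, 9↦9, 10↦8]  zeros at y ∈ {1, 6}
  x = 4: [0↦0, 1↦5, 2↦8, 3↦9, 4↦8, 5↦5, 6↦0, 7↦4, 8↦6, 9↦6, 10↦4]  zeros at y ∈ {0, 6}
  x = 5: [0↦8, 1↦1, 2↦3, 3↦3, 4↦1, 5↦8, 6↦2, 7↦5, 8↦6, 9↦5, 10↦2]  zeros at y ∈ ∅
  x = 6: [0↦7, 1↦10, 2↦0, 3↦10, 4↦7, 5↦2, 6↦6, 7↦8, 8↦8, 9↦6, 10↦2]  zeros at y ∈ {2}
  x = 7: [0↦8, 1↦10, 2↦10, 3↦8, 4↦4, 5↦9, 6↦1, 7↦2, 8↦1, 9↦9, 10↦4]  zeros at y ∈ ∅
  x = 8: [0↦0, 1↦1, 2↦0, 3↦8, 4↦3, 5↦7, 6↦9, 7↦9, 8↦7, 9↦3, 10↦8]  zeros at y ∈ {0, 2}
  x = 9: [0↦5, 1↦5, 2↦3, 3↦10, 4↦4, 5↦7, 6↦8, 7↦7, 8↦4, 9↦10, 10↦3]  zeros at y ∈ ∅
  x = 10: [0↦1, 1↦0, 2↦8, 3↦3, 4↦7, 5↦9, 6↦9, 7↦7, 8↦3, 9↦8, 10↦0]  zeros at y ∈ {1, 10}
Collecting zeros: affine points = {(1, 10), (3, 1), (3, 6), (4, 0), (4, 6), (6, 2), (8, 0), (8, 2), (10, 1), (10, 10)}.
Total count |C(F_11)_aff| = 10.


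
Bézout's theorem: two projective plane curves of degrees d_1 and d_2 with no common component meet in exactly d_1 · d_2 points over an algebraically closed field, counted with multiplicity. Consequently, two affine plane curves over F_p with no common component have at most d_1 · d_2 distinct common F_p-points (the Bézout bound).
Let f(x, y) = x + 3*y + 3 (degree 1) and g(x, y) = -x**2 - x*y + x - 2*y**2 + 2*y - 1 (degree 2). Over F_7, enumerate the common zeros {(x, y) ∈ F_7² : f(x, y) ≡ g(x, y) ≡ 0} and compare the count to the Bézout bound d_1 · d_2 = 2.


Common zeros: {(2, 3), (5, 2)}; count = 2; Bézout bound = 2.

deg(f) = 1, deg(g) = 2, so Bézout bound = 2.
Scan x ∈ F_7. For each x, list the y ∈ F_7 with f(x, y) ≡ 0 and those with g(x, y) ≡ 0 (mod 7); the common zeros in that column are the intersection.
  x = 0: f ≡ 0 at y ∈ {6}; g ≡ 0 at y ∈ ∅; common: ∅.
  x = 1: f ≡ 0 at y ∈ {1}; g ≡ 0 at y ∈ {2}; common: ∅.
  x = 2: f ≡ 0 at y ∈ {3}; g ≡ 0 at y ∈ {3, 4}; common: {3}.
  x = 3: f ≡ 0 at y ∈ {5}; g ≡ 0 at y ∈ {0, 3}; common: ∅.
  x = 4: f ≡ 0 at y ∈ {0}; g ≡ 0 at y ∈ ∅; common: ∅.
  x = 5: f ≡ 0 at y ∈ {2}; g ≡ 0 at y ∈ {0, 2}; common: {2}.
  x = 6: f ≡ 0 at y ∈ {4}; g ≡ 0 at y ∈ ∅; common: ∅.
Collecting: common zeros = {(2, 3), (5, 2)}, so the count is 2.
Comparison with the Bézout bound: 2 ≤ 2 = deg(f)·deg(g), as expected for curves with no common component (the bound is attained).


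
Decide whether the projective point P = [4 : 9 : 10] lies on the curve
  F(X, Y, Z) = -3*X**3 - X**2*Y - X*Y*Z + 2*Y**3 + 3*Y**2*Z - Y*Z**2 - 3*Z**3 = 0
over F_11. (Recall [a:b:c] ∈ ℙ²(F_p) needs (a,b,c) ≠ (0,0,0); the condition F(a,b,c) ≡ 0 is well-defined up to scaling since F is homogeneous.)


F(4,9,10) ≡ 7 (mod 11); P is NOT on the curve.

Evaluate F(4, 9, 10) term-by-term (mod 11).
  -3*X**3 ↦ -3·64·1·1 = -192
  -X**2*Y ↦ -1·16·9·1 = -144
  -X*Y*Z ↦ -1·4·9·10 = -360
  2*Y**3 ↦ 2·1·729·1 = 1458
  3*Y**2*Z ↦ 3·1·81·10 = 2430
  -Y*Z**2 ↦ -1·1·9·100 = -900
  -3*Z**3 ↦ -3·1·1·1000 = -3000
Sum: F(4, 9, 10) = (-192) + (-144) + (-360) + (1458) + (2430) + (-900) + (-3000) = -708.
Reducing mod 11: -708 ≡ 7 (mod 11).
Since F(a, b, c) ≡ 7 ≠ 0 (mod 11), P does NOT lie on the curve.


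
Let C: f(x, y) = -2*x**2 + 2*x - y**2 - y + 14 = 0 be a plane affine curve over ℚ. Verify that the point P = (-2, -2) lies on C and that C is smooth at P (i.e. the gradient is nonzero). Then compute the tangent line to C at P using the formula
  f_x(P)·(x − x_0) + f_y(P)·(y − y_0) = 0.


Tangent line at P: 10*x + 3*y + 26 = 0.

Step 1: f(-2, -2) = 0, so P lies on C.
Step 2: partial derivatives
  f_x(x, y) = 2 - 4*x, f_y(x, y) = -2*y - 1.
  f_x(P) = 10, f_y(P) = 3 (gradient nonzero, so P is smooth).
Step 3: tangent line at P: 10·(x − -2) + 3·(y − -2) = 0.
Expanding: 10*x + 3*y + 26 = 0.


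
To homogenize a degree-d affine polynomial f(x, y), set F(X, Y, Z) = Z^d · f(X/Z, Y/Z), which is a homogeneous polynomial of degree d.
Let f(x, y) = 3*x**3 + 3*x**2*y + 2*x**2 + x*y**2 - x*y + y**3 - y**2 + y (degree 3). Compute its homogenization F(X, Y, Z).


F(X, Y, Z) = 3*X**3 + 3*X**2*Y + 2*X**2*Z + X*Y**2 - X*Y*Z + Y**3 - Y**2*Z + Y*Z**2

deg(f) = 3.
Substitute x = X/Z, y = Y/Z into f, then multiply by Z^3.
  monomial 3·x^3·y^0 ↦ 3·X^3·Y^0·Z^0.
  monomial 3·x^2·y^1 ↦ 3·X^2·Y^1·Z^0.
  monomial 2·x^2·y^0 ↦ 2·X^2·Y^0·Z^1.
  monomial 1·x^1·y^2 ↦ 1·X^1·Y^2·Z^0.
  monomial -1·x^1·y^1 ↦ -1·X^1·Y^1·Z^1.
  monomial 1·x^0·y^3 ↦ 1·X^0·Y^3·Z^0.
  monomial -1·x^0·y^2 ↦ -1·X^0·Y^2·Z^1.
  monomial 1·x^0·y^1 ↦ 1·X^0·Y^1·Z^2.
Collecting: F(X, Y, Z) = 3*X**3 + 3*X**2*Y + 2*X**2*Z + X*Y**2 - X*Y*Z + Y**3 - Y**2*Z + Y*Z**2.


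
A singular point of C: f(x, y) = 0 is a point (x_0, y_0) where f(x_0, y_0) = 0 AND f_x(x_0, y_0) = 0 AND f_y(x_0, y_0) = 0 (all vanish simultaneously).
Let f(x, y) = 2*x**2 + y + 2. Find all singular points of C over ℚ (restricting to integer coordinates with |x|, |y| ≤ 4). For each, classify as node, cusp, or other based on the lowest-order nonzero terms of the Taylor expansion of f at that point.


No singular points in the scanned grid; C is smooth there.

Compute partial derivatives:
  f_x = 4*x.
  f_y = 1.
f_y = 1 is a nonzero constant, so f_y never vanishes: no point (x, y) can satisfy f = f_x = f_y = 0. In particular no (x, y) ∈ {−4, ..., 4}² is singular; the curve is smooth.


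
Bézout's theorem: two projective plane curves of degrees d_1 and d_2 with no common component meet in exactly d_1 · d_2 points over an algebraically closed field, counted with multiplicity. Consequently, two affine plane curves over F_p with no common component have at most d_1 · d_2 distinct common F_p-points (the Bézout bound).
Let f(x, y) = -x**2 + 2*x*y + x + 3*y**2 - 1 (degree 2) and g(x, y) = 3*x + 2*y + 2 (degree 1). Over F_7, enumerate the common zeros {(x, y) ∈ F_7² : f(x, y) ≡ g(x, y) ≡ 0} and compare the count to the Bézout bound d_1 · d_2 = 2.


Common zeros: {(3, 5)}; count = 1; Bézout bound = 2.

deg(f) = 2, deg(g) = 1, so Bézout bound = 2.
Scan x ∈ F_7. For each x, list the y ∈ F_7 with f(x, y) ≡ 0 and those with g(x, y) ≡ 0 (mod 7); the common zeros in that column are the intersection.
  x = 0: f ≡ 0 at y ∈ ∅; g ≡ 0 at y ∈ {6}; common: ∅.
  x = 1: f ≡ 0 at y ∈ {5, 6}; g ≡ 0 at y ∈ {1}; common: ∅.
  x = 2: f ≡ 0 at y ∈ ∅; g ≡ 0 at y ∈ {3}; common: ∅.
  x = 3: f ≡ 0 at y ∈ {0, 5}; g ≡ 0 at y ∈ {5}; common: {5}.
  x = 4: f ≡ 0 at y ∈ ∅; g ≡ 0 at y ∈ {0}; common: ∅.
  x = 5: f ≡ 0 at y ∈ {0, 6}; g ≡ 0 at y ∈ {2}; common: ∅.
  x = 6: f ≡ 0 at y ∈ ∅; g ≡ 0 at y ∈ {4}; common: ∅.
Collecting: common zeros = {(3, 5)}, so the count is 1.
Comparison with the Bézout bound: 1 ≤ 2 = deg(f)·deg(g), as expected for curves with no common component (the affine F_7-count falls short of the bound because intersections may lie at infinity, over extension fields, or carry multiplicity).


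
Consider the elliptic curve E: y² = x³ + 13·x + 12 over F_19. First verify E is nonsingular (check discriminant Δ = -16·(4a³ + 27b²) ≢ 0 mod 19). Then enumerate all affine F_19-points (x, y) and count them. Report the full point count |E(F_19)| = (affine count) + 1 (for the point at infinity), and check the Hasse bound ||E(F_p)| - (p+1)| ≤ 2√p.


Affine points = {(1, 8), (1, 11), (7, 3), (7, 16), (8, 1), (8, 18), (11, 2), (11, 17), (17, 4), (17, 15), (18, 6), (18, 13)}; affine count = 12; |E(F_19)| = 13.

Discriminant check: Δ ∝ 4a³ + 27b² = 4·13³ + 27·12² = 4·2197 + 27·144 ≡ 3 (mod 19). Nonzero ⇒ E is nonsingular.
For each x ∈ F_19, compute rhs = x³ + 13·x + 12 mod 19, then count y ∈ F_19 with y² ≡ rhs.
  x = 0: rhs = 12, matching y values: none (0 points).
  x = 1: rhs = 7, matching y values: 8, 11 (2 points).
  x = 2: rhs = 8, matching y values: none (0 points).
  x = 3: rhs = 2, matching y values: none (0 points).
  x = 4: rhs = 14, matching y values: none (0 points).
  x = 5: rhs = 12, matching y values: none (0 points).
  x = 6: rhs = 2, matching y values: none (0 points).
  x = 7: rhs = 9, matching y values: 3, 16 (2 points).
  x = 8: rhs = 1, matching y values: 1, 18 (2 points).
  x = 9: rhs = 3, matching y values: none (0 points).
  x = 10: rhs = 2, matching y values: none (0 points).
  x = 11: rhs = 4, matching y values: 2, 17 (2 points).
  x = 12: rhs = 15, matching y values: none (0 points).
  x = 13: rhs = 3, matching y values: none (0 points).
  x = 14: rhs = 12, matching y values: none (0 points).
  x = 15: rhs = 10, matching y values: none (0 points).
  x = 16: rhs = 3, matching y values: none (0 points).
  x = 17: rhs = 16, matching y values: 4, 15 (2 points).
  x = 18: rhs = 17, matching y values: 6, 13 (2 points).
Total affine count: 12.
Full point count |E(F_19)| = 12 + 1 = 13.
Hasse bound: |13 − (19+1)| = |-7| = 7 ≤ 2√19 ≈ 8.7178 ✓.


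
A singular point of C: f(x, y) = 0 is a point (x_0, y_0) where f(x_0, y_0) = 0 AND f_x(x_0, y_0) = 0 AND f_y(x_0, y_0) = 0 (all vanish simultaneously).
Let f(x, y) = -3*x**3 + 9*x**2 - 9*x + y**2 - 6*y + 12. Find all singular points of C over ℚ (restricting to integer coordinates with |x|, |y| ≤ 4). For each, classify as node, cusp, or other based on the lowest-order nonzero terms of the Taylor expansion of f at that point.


Singular points: {(1, 3)}; classification: cusp.

Compute partial derivatives:
  f_x = -9*x**2 + 18*x - 9.
  f_y = 2*y - 6.
Scan x_0 ∈ {−4, ..., 4}. For each x_0, f_y(x_0, y) is a polynomial in y; find its integer roots y ∈ {−4, ..., 4}, then test f_x and f at those candidates.
  x = -4: f_y(-4, y) = 2*y - 6; vanishes at y ∈ {3}. (-4, 3): f_x = -225 ≠ 0.
  x = -3: f_y(-3, y) = 2*y - 6; vanishes at y ∈ {3}. (-3, 3): f_x = -144 ≠ 0.
  x = -2: f_y(-2, y) = 2*y - 6; vanishes at y ∈ {3}. (-2, 3): f_x = -81 ≠ 0.
  x = -1: f_y(-1, y) = 2*y - 6; vanishes at y ∈ {3}. (-1, 3): f_x = -36 ≠ 0.
  x = 0: f_y(0, y) = 2*y - 6; vanishes at y ∈ {3}. (0, 3): f_x = -9 ≠ 0.
  x = 1: f_y(1, y) = 2*y - 6; vanishes at y ∈ {3}. (1, 3): f_x = 0, f = 0 — SINGULAR.
  x = 2: f_y(2, y) = 2*y - 6; vanishes at y ∈ {3}. (2, 3): f_x = -9 ≠ 0.
  x = 3: f_y(3, y) = 2*y - 6; vanishes at y ∈ {3}. (3, 3): f_x = -36 ≠ 0.
  x = 4: f_y(4, y) = 2*y - 6; vanishes at y ∈ {3}. (4, 3): f_x = -81 ≠ 0.
Only singular point on the grid: (1, 3).
Classify: substitute x = 1 + u, y = 3 + v and expand: f = -3*u**3 + v**2.
No constant or linear terms (consistent with a singular point). Quadratic part: v**2. Cubic part: -3*u**3.
The quadratic part v**2 is a perfect square, so there is a single (double) tangent line v = 0, i.e. y = 3. Restricting the cubic part to that line (v = 0) leaves -3*u**3 ≠ 0, so f is not divisible by v and the branch is v² ≈ 3*u**3 to lowest order — this is a cusp.
Classification: cusp.


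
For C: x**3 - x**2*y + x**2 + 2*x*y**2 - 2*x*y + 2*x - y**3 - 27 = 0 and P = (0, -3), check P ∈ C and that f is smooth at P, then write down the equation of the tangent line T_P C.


Tangent line at P: 26*x - 27*y - 81 = 0.

Step 1: f(0, -3) = 0, so P lies on C.
Step 2: partial derivatives
  f_x(x, y) = 3*x**2 - 2*x*y + 2*x + 2*y**2 - 2*y + 2, f_y(x, y) = -x**2 + 4*x*y - 2*x - 3*y**2.
  f_x(P) = 26, f_y(P) = -27 (gradient nonzero, so P is smooth).
Step 3: tangent line at P: 26·(x − 0) + -27·(y − -3) = 0.
Expanding: 26*x - 27*y - 81 = 0.


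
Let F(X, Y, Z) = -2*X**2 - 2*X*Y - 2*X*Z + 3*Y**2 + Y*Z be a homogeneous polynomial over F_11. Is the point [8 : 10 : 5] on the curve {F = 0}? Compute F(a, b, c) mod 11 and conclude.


F(8,10,5) ≡ 4 (mod 11); P is NOT on the curve.

Evaluate F(8, 10, 5) term-by-term (mod 11).
  -2*X**2 ↦ -2·64·1·1 = -128
  -2*X*Y ↦ -2·8·10·1 = -160
  -2*X*Z ↦ -2·8·1·5 = -80
  3*Y**2 ↦ 3·1·100·1 = 300
  Y*Z ↦ 1·1·10·5 = 50
Sum: F(8, 10, 5) = (-128) + (-160) + (-80) + (300) + (50) = -18.
Reducing mod 11: -18 ≡ 4 (mod 11).
Since F(a, b, c) ≡ 4 ≠ 0 (mod 11), P does NOT lie on the curve.


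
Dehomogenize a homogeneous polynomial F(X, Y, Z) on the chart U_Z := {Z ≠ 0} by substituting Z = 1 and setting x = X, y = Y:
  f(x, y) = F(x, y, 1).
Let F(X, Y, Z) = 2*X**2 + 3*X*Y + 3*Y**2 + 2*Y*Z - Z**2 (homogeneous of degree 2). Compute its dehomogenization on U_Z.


f(x, y) = 2*x**2 + 3*x*y + 3*y**2 + 2*y - 1

On U_Z we set Z = 1. Each monomial c·X^i·Y^j·Z^k in F becomes c·x^i·y^j·1^k = c·x^i·y^j.
Substituting Z = 1: F(X, Y, 1) = 2*x**2 + 3*x*y + 3*y**2 + 2*y - 1.
Note: deg(f) ≤ deg(F) = 2; strict inequality happens when F is divisible by Z (lost terms).


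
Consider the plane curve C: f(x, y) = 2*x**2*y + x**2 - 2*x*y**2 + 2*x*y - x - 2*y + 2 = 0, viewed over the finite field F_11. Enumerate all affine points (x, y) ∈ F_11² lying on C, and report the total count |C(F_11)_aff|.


Affine F_11-points: {(0, 1), (1, 4), (1, 8), (3, 4), (3, 7), (4, 1), (5, 0), (5, 8), (7, 0), (10, 5), (10, 7)}; count = 11.

For each of the 121 pairs (x, y) ∈ F_11², evaluate f(x, y) mod 11. Record the zeros.
  x = 0: [0↦2, 1↦0, 2↦9, 3↦7, 4↦5, 5↦3, 6↦1, 7↦10, 8↦8, 9↦6, 10↦4]  zeros at y ∈ {1}
  x = 1: [0↦2, 1↦2, 2↦9, 3↦1, 4↦0, 5↦6, 6↦8, 7↦6, 8↦0, 9↦1, 10↦9]  zeros at y ∈ {4, 8}
  x = 2: [0↦4, 1↦10, 2↦8, 3↦9, 4↦2, 5↦9, 6↦8, 7↦10, 8↦4, 9↦1, 10↦1]  zeros at y ∈ ∅
  x = 3: [0↦8, 1↦2, 2↦6, 3↦9, 4↦0, 5↦1, 6↦1, 7↦0, 8↦9, 9↦6, 10↦2]  zeros at y ∈ {4, 7}
  x = 4: [0↦3, 1↦0, 2↦3, 3↦1, 4↦5, 5↦4, 6↦9, 7↦9, 8↦4, 9↦5, 10↦1]  zeros at y ∈ {1}
  x = 5: [0↦0, 1↦4, 2↦10, 3↦7, 4↦6, 5↦7, 6↦10, 7↦4, 8↦0, 9↦9, 10↦9]  zeros at y ∈ {0, 8}
  x = 6: [0↦10, 1↦3, 2↦5, 3↦5, 4↦3, 5↦10, 6↦4, 7↦7, 8↦8, 9↦7, 10↦4]  zeros at y ∈ ∅
  x = 7: [0↦0, 1↦8, 2↦10, 3↦6, 4↦7, 5↦2, 6↦2, 7↦7, 8↦6, 9↦10, 10↦8]  zeros at y ∈ {0}
  x = 8: [0↦3, 1↦8, 2↦3, 3↦10, 4↦7, 5↦5, 6↦4, 7↦4, 8↦5, 9↦7, 10↦10]  zeros at y ∈ ∅
  x = 9: [0↦8, 1↦3, 2↦6, 3↦6, 4↦3, 5↦8, 6↦10, 7↦9, 8↦5, 9↦9, 10↦10]  zeros at y ∈ ∅
  x = 10: [0↦4, 1↦4, 2↦8, 3↦5, 4↦6, 5↦0, 6↦9, 7↦0, 8↦6, 9↦5, 10↦8]  zeros at y ∈ {5, 7}
Collecting zeros: affine points = {(0, 1), (1, 4), (1, 8), (3, 4), (3, 7), (4, 1), (5, 0), (5, 8), (7, 0), (10, 5), (10, 7)}.
Total count |C(F_11)_aff| = 11.


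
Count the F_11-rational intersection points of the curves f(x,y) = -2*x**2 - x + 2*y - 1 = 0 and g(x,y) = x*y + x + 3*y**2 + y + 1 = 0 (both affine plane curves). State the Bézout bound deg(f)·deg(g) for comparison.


Common zeros: ∅; count = 0; Bézout bound = 4.

deg(f) = 2, deg(g) = 2, so Bézout bound = 4.
Scan x ∈ F_11. For each x, list the y ∈ F_11 with f(x, y) ≡ 0 and those with g(x, y) ≡ 0 (mod 11); the common zeros in that column are the intersection.
  x = 0: f ≡ 0 at y ∈ {6}; g ≡ 0 at y ∈ {9}; common: ∅.
  x = 1: f ≡ 0 at y ∈ {2}; g ≡ 0 at y ∈ ∅; common: ∅.
  x = 2: f ≡ 0 at y ∈ {0}; g ≡ 0 at y ∈ ∅; common: ∅.
  x = 3: f ≡ 0 at y ∈ {0}; g ≡ 0 at y ∈ {1, 5}; common: ∅.
  x = 4: f ≡ 0 at y ∈ {2}; g ≡ 0 at y ∈ {6, 7}; common: ∅.
  x = 5: f ≡ 0 at y ∈ {6}; g ≡ 0 at y ∈ ∅; common: ∅.
  x = 6: f ≡ 0 at y ∈ {1}; g ≡ 0 at y ∈ {2, 3}; common: ∅.
  x = 7: f ≡ 0 at y ∈ {9}; g ≡ 0 at y ∈ {4, 8}; common: ∅.
  x = 8: f ≡ 0 at y ∈ {8}; g ≡ 0 at y ∈ ∅; common: ∅.
  x = 9: f ≡ 0 at y ∈ {9}; g ≡ 0 at y ∈ ∅; common: ∅.
  x = 10: f ≡ 0 at y ∈ {1}; g ≡ 0 at y ∈ {0}; common: ∅.
Collecting: common zeros = ∅, so the count is 0.
Comparison with the Bézout bound: 0 ≤ 4 = deg(f)·deg(g), as expected for curves with no common component (the affine F_11-count falls short of the bound because intersections may lie at infinity, over extension fields, or carry multiplicity).


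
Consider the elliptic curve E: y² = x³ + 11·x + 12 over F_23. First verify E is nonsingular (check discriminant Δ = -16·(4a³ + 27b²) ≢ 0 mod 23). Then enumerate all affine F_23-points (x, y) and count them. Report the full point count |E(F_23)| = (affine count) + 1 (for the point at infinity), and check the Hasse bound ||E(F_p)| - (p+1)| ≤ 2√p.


Affine points = {(0, 9), (0, 14), (1, 1), (1, 22), (3, 7), (3, 16), (5, 10), (5, 13), (6, 8), (6, 15), (7, 8), (7, 15), (9, 9), (9, 14), (10, 8), (10, 15), (12, 3), (12, 20), (13, 11), (13, 12), (14, 9), (14, 14), (16, 11), (16, 12), (17, 11), (17, 12), (18, 4), (18, 19), (22, 0)}; affine count = 29; |E(F_23)| = 30.

Discriminant check: Δ ∝ 4a³ + 27b² = 4·11³ + 27·12² = 4·1331 + 27·144 ≡ 12 (mod 23). Nonzero ⇒ E is nonsingular.
For each x ∈ F_23, compute rhs = x³ + 11·x + 12 mod 23, then count y ∈ F_23 with y² ≡ rhs.
  x = 0: rhs = 12, matching y values: 9, 14 (2 points).
  x = 1: rhs = 1, matching y values: 1, 22 (2 points).
  x = 2: rhs = 19, matching y values: none (0 points).
  x = 3: rhs = 3, matching y values: 7, 16 (2 points).
  x = 4: rhs = 5, matching y values: none (0 points).
  x = 5: rhs = 8, matching y values: 10, 13 (2 points).
  x = 6: rhs = 18, matching y values: 8, 15 (2 points).
  x = 7: rhs = 18, matching y values: 8, 15 (2 points).
  x = 8: rhs = 14, matching y values: none (0 points).
  x = 9: rhs = 12, matching y values: 9, 14 (2 points).
  x = 10: rhs = 18, matching y values: 8, 15 (2 points).
  x = 11: rhs = 15, matching y values: none (0 points).
  x = 12: rhs = 9, matching y values: 3, 20 (2 points).
  x = 13: rhs = 6, matching y values: 11, 12 (2 points).
  x = 14: rhs = 12, matching y values: 9, 14 (2 points).
  x = 15: rhs = 10, matching y values: none (0 points).
  x = 16: rhs = 6, matching y values: 11, 12 (2 points).
  x = 17: rhs = 6, matching y values: 11, 12 (2 points).
  x = 18: rhs = 16, matching y values: 4, 19 (2 points).
  x = 19: rhs = 19, matching y values: none (0 points).
  x = 20: rhs = 21, matching y values: none (0 points).
  x = 21: rhs = 5, matching y values: none (0 points).
  x = 22: rhs = 0, matching y values: 0 (1 points).
Total affine count: 29.
Full point count |E(F_23)| = 29 + 1 = 30.
Hasse bound: |30 − (23+1)| = |6| = 6 ≤ 2√23 ≈ 9.5917 ✓.


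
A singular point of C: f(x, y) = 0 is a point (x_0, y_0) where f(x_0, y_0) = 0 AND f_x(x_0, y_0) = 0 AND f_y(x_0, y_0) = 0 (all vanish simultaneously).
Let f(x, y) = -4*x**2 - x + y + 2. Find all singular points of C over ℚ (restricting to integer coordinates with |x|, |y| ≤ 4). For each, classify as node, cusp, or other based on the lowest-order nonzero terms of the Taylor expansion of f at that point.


No singular points in the scanned grid; C is smooth there.

Compute partial derivatives:
  f_x = -8*x - 1.
  f_y = 1.
f_y = 1 is a nonzero constant, so f_y never vanishes: no point (x, y) can satisfy f = f_x = f_y = 0. In particular no (x, y) ∈ {−4, ..., 4}² is singular; the curve is smooth.


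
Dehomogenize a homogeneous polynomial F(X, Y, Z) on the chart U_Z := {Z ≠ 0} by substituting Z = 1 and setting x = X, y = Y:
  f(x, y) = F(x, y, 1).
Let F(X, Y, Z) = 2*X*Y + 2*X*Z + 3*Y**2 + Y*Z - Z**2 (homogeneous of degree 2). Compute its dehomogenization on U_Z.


f(x, y) = 2*x*y + 2*x + 3*y**2 + y - 1

On U_Z we set Z = 1. Each monomial c·X^i·Y^j·Z^k in F becomes c·x^i·y^j·1^k = c·x^i·y^j.
Substituting Z = 1: F(X, Y, 1) = 2*x*y + 2*x + 3*y**2 + y - 1.
Note: deg(f) ≤ deg(F) = 2; strict inequality happens when F is divisible by Z (lost terms).


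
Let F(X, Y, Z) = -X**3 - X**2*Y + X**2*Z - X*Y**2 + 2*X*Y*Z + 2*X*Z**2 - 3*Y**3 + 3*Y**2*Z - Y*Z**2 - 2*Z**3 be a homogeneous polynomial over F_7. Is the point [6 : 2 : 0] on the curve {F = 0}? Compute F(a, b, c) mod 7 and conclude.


F(6,2,0) ≡ 0 (mod 7); P is on the curve.

Evaluate F(6, 2, 0) term-by-term (mod 7).
  -X**3 ↦ -1·216·1·1 = -216
  -X**2*Y ↦ -1·36·2·1 = -72
  X**2*Z ↦ 1·36·1·0 = 0
  -X*Y**2 ↦ -1·6·4·1 = -24
  2*X*Y*Z ↦ 2·6·2·0 = 0
  2*X*Z**2 ↦ 2·6·1·0 = 0
  -3*Y**3 ↦ -3·1·8·1 = -24
  3*Y**2*Z ↦ 3·1·4·0 = 0
  -Y*Z**2 ↦ -1·1·2·0 = 0
  -2*Z**3 ↦ -2·1·1·0 = 0
Sum: F(6, 2, 0) = (-216) + (-72) + (0) + (-24) + (0) + (0) + (-24) + (0) + (0) + (0) = -336.
Reducing mod 7: -336 ≡ 0 (mod 7).
Since F(a, b, c) ≡ 0 (mod 7), P lies on the curve.


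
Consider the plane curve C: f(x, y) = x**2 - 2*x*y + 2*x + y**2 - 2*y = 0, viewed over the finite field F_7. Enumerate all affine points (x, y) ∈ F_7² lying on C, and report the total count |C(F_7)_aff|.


Affine F_7-points: {(0, 0), (0, 2), (1, 1), (1, 3), (2, 2), (2, 4), (3, 3), (3, 5), (4, 4), (4, 6), (5, 0), (5, 5), (6, 1), (6, 6)}; count = 14.

For each of the 49 pairs (x, y) ∈ F_7², evaluate f(x, y) mod 7. Record the zeros.
  x = 0: [0↦0, 1↦6, 2↦0, 3↦3, 4↦1, 5↦1, 6↦3]  zeros at y ∈ {0, 2}
  x = 1: [0↦3, 1↦0, 2↦6, 3↦0, 4↦3, 5↦1, 6↦1]  zeros at y ∈ {1, 3}
  x = 2: [0↦1, 1↦3, 2↦0, 3↦6, 4↦0, 5↦3, 6↦1]  zeros at y ∈ {2, 4}
  x = 3: [0↦1, 1↦1, 2↦3, 3↦0, 4↦6, 5↦0, 6↦3]  zeros at y ∈ {3, 5}
  x = 4: [0↦3, 1↦1, 2↦1, 3↦3, 4↦0, 5↦6, 6↦0]  zeros at y ∈ {4, 6}
  x = 5: [0↦0, 1↦3, 2↦1, 3↦1, 4↦3, 5↦0, 6↦6]  zeros at y ∈ {0, 5}
  x = 6: [0↦6, 1↦0, 2↦3, 3↦1, 4↦1, 5↦3, 6↦0]  zeros at y ∈ {1, 6}
Collecting zeros: affine points = {(0, 0), (0, 2), (1, 1), (1, 3), (2, 2), (2, 4), (3, 3), (3, 5), (4, 4), (4, 6), (5, 0), (5, 5), (6, 1), (6, 6)}.
Total count |C(F_7)_aff| = 14.
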